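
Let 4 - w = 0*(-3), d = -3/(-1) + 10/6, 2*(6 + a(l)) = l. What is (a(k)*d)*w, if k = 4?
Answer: -224/3 ≈ -74.667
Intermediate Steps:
a(l) = -6 + l/2
d = 14/3 (d = -3*(-1) + 10*(1/6) = 3 + 5/3 = 14/3 ≈ 4.6667)
w = 4 (w = 4 - 0*(-3) = 4 - 1*0 = 4 + 0 = 4)
(a(k)*d)*w = ((-6 + (1/2)*4)*(14/3))*4 = ((-6 + 2)*(14/3))*4 = -4*14/3*4 = -56/3*4 = -224/3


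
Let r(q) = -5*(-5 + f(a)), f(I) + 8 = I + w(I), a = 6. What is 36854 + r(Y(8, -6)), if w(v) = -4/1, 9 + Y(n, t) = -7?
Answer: 36909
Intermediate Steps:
Y(n, t) = -16 (Y(n, t) = -9 - 7 = -16)
w(v) = -4 (w(v) = -4*1 = -4)
f(I) = -12 + I (f(I) = -8 + (I - 4) = -8 + (-4 + I) = -12 + I)
r(q) = 55 (r(q) = -5*(-5 + (-12 + 6)) = -5*(-5 - 6) = -5*(-11) = 55)
36854 + r(Y(8, -6)) = 36854 + 55 = 36909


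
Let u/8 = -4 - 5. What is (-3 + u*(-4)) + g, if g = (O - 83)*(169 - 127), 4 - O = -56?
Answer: -681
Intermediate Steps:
O = 60 (O = 4 - 1*(-56) = 4 + 56 = 60)
u = -72 (u = 8*(-4 - 5) = 8*(-9) = -72)
g = -966 (g = (60 - 83)*(169 - 127) = -23*42 = -966)
(-3 + u*(-4)) + g = (-3 - 72*(-4)) - 966 = (-3 + 288) - 966 = 285 - 966 = -681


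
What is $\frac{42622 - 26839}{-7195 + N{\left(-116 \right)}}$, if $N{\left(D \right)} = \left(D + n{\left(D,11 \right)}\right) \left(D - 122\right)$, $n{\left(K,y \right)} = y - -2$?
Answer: $\frac{5261}{5773} \approx 0.91131$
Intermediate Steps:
$n{\left(K,y \right)} = 2 + y$ ($n{\left(K,y \right)} = y + 2 = 2 + y$)
$N{\left(D \right)} = \left(-122 + D\right) \left(13 + D\right)$ ($N{\left(D \right)} = \left(D + \left(2 + 11\right)\right) \left(D - 122\right) = \left(D + 13\right) \left(-122 + D\right) = \left(13 + D\right) \left(-122 + D\right) = \left(-122 + D\right) \left(13 + D\right)$)
$\frac{42622 - 26839}{-7195 + N{\left(-116 \right)}} = \frac{42622 - 26839}{-7195 - \left(-11058 - 13456\right)} = \frac{15783}{-7195 + \left(-1586 + 13456 + 12644\right)} = \frac{15783}{-7195 + 24514} = \frac{15783}{17319} = 15783 \cdot \frac{1}{17319} = \frac{5261}{5773}$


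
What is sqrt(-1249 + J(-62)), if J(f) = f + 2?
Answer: I*sqrt(1309) ≈ 36.18*I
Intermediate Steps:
J(f) = 2 + f
sqrt(-1249 + J(-62)) = sqrt(-1249 + (2 - 62)) = sqrt(-1249 - 60) = sqrt(-1309) = I*sqrt(1309)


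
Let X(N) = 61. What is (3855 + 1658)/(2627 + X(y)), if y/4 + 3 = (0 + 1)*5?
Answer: 5513/2688 ≈ 2.0510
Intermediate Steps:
y = 8 (y = -12 + 4*((0 + 1)*5) = -12 + 4*(1*5) = -12 + 4*5 = -12 + 20 = 8)
(3855 + 1658)/(2627 + X(y)) = (3855 + 1658)/(2627 + 61) = 5513/2688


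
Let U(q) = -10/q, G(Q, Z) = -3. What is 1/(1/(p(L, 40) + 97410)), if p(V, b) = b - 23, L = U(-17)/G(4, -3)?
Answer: 97427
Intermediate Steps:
L = -10/51 (L = -10/(-17)/(-3) = -10*(-1/17)*(-1/3) = (10/17)*(-1/3) = -10/51 ≈ -0.19608)
p(V, b) = -23 + b
1/(1/(p(L, 40) + 97410)) = 1/(1/((-23 + 40) + 97410)) = 1/(1/(17 + 97410)) = 1/(1/97427) = 97427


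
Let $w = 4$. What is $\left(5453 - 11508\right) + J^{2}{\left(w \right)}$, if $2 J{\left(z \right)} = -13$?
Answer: $- \frac{24051}{4} \approx -6012.8$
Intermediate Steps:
$J{\left(z \right)} = - \frac{13}{2}$ ($J{\left(z \right)} = \frac{1}{2} \left(-13\right) = - \frac{13}{2}$)
$\left(5453 - 11508\right) + J^{2}{\left(w \right)} = \left(5453 - 11508\right) + \left(- \frac{13}{2}\right)^{2} = \left(5453 - 11508\right) + \frac{169}{4} = -6055 + \frac{169}{4} = - \frac{24051}{4}$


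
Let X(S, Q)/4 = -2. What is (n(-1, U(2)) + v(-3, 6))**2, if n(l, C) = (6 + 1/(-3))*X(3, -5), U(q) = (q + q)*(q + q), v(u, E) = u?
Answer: 21025/9 ≈ 2336.1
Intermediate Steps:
X(S, Q) = -8 (X(S, Q) = 4*(-2) = -8)
U(q) = 4*q**2 (U(q) = (2*q)*(2*q) = 4*q**2)
n(l, C) = -136/3 (n(l, C) = (6 + 1/(-3))*(-8) = (6 - 1/3)*(-8) = (17/3)*(-8) = -136/3)
(n(-1, U(2)) + v(-3, 6))**2 = (-136/3 - 3)**2 = (-145/3)**2 = 21025/9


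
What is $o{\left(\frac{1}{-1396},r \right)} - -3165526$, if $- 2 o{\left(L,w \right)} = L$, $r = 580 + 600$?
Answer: $\frac{8838148593}{2792} \approx 3.1655 \cdot 10^{6}$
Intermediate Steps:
$r = 1180$
$o{\left(L,w \right)} = - \frac{L}{2}$
$o{\left(\frac{1}{-1396},r \right)} - -3165526 = - \frac{1}{2 \left(-1396\right)} - -3165526 = \left(- \frac{1}{2}\right) \left(- \frac{1}{1396}\right) + 3165526 = \frac{1}{2792} + 3165526 = \frac{8838148593}{2792}$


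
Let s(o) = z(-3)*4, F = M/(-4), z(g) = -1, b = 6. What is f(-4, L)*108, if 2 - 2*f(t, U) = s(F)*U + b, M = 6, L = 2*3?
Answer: 1080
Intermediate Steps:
L = 6
F = -3/2 (F = 6/(-4) = 6*(-1/4) = -3/2 ≈ -1.5000)
s(o) = -4 (s(o) = -1*4 = -4)
f(t, U) = -2 + 2*U (f(t, U) = 1 - (-4*U + 6)/2 = 1 - (6 - 4*U)/2 = 1 + (-3 + 2*U) = -2 + 2*U)
f(-4, L)*108 = (-2 + 2*6)*108 = (-2 + 12)*108 = 10*108 = 1080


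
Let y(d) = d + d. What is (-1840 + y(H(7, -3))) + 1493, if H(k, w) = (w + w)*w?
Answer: -311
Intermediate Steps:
H(k, w) = 2*w**2 (H(k, w) = (2*w)*w = 2*w**2)
y(d) = 2*d
(-1840 + y(H(7, -3))) + 1493 = (-1840 + 2*(2*(-3)**2)) + 1493 = (-1840 + 2*(2*9)) + 1493 = (-1840 + 2*18) + 1493 = (-1840 + 36) + 1493 = -1804 + 1493 = -311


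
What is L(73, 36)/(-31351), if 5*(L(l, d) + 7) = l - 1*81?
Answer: 43/156755 ≈ 0.00027431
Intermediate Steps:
L(l, d) = -116/5 + l/5 (L(l, d) = -7 + (l - 1*81)/5 = -7 + (l - 81)/5 = -7 + (-81 + l)/5 = -7 + (-81/5 + l/5) = -116/5 + l/5)
L(73, 36)/(-31351) = (-116/5 + (⅕)*73)/(-31351) = (-116/5 + 73/5)*(-1/31351) = -43/5*(-1/31351) = 43/156755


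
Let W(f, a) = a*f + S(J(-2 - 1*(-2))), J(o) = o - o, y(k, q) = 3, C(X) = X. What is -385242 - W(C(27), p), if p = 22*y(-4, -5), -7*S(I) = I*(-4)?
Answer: -387024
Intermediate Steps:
J(o) = 0
S(I) = 4*I/7 (S(I) = -I*(-4)/7 = -(-4)*I/7 = 4*I/7)
p = 66 (p = 22*3 = 66)
W(f, a) = a*f (W(f, a) = a*f + (4/7)*0 = a*f + 0 = a*f)
-385242 - W(C(27), p) = -385242 - 66*27 = -385242 - 1*1782 = -385242 - 1782 = -387024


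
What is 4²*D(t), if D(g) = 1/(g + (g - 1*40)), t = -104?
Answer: -2/31 ≈ -0.064516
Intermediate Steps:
D(g) = 1/(-40 + 2*g) (D(g) = 1/(g + (g - 40)) = 1/(g + (-40 + g)) = 1/(-40 + 2*g))
4²*D(t) = 4²*(1/(2*(-20 - 104))) = 16*((½)/(-124)) = 16*((½)*(-1/124)) = 16*(-1/248) = -2/31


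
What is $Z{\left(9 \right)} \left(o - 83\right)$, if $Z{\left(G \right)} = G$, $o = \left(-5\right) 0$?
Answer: $-747$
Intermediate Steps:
$o = 0$
$Z{\left(9 \right)} \left(o - 83\right) = 9 \left(0 - 83\right) = 9 \left(-83\right) = -747$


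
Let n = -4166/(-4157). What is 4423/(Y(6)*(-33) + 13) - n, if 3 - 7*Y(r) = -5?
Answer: -129425595/719161 ≈ -179.97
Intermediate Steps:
Y(r) = 8/7 (Y(r) = 3/7 - ⅐*(-5) = 3/7 + 5/7 = 8/7)
n = 4166/4157 (n = -4166*(-1/4157) = 4166/4157 ≈ 1.0022)
4423/(Y(6)*(-33) + 13) - n = 4423/((8/7)*(-33) + 13) - 1*4166/4157 = 4423/(-264/7 + 13) - 4166/4157 = 4423/(-173/7) - 4166/4157 = 4423*(-7/173) - 4166/4157 = -30961/173 - 4166/4157 = -129425595/719161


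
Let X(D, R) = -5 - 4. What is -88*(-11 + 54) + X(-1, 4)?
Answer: -3793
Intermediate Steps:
X(D, R) = -9
-88*(-11 + 54) + X(-1, 4) = -88*(-11 + 54) - 9 = -88*43 - 9 = -3784 - 9 = -3793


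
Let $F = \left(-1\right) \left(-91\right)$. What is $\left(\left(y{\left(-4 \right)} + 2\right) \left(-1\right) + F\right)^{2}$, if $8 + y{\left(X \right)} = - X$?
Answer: $8649$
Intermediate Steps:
$y{\left(X \right)} = -8 - X$
$F = 91$
$\left(\left(y{\left(-4 \right)} + 2\right) \left(-1\right) + F\right)^{2} = \left(\left(\left(-8 - -4\right) + 2\right) \left(-1\right) + 91\right)^{2} = \left(\left(\left(-8 + 4\right) + 2\right) \left(-1\right) + 91\right)^{2} = \left(\left(-4 + 2\right) \left(-1\right) + 91\right)^{2} = \left(\left(-2\right) \left(-1\right) + 91\right)^{2} = \left(2 + 91\right)^{2} = 93^{2} = 8649$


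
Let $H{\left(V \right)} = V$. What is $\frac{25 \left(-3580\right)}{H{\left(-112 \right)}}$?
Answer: $\frac{22375}{28} \approx 799.11$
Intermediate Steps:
$\frac{25 \left(-3580\right)}{H{\left(-112 \right)}} = \frac{25 \left(-3580\right)}{-112} = \left(-89500\right) \left(- \frac{1}{112}\right) = \frac{22375}{28}$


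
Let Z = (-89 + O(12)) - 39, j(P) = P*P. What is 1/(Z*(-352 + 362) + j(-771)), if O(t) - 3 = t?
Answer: 1/593311 ≈ 1.6855e-6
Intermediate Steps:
O(t) = 3 + t
j(P) = P²
Z = -113 (Z = (-89 + (3 + 12)) - 39 = (-89 + 15) - 39 = -74 - 39 = -113)
1/(Z*(-352 + 362) + j(-771)) = 1/(-113*(-352 + 362) + (-771)²) = 1/(-113*10 + 594441) = 1/(-1130 + 594441) = 1/593311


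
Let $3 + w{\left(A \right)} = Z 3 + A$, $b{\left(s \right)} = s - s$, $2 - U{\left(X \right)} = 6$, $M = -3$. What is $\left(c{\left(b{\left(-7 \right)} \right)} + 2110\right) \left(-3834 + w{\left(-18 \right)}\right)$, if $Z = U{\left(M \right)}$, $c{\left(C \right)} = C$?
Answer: $-8159370$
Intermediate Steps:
$U{\left(X \right)} = -4$ ($U{\left(X \right)} = 2 - 6 = -4$)
$b{\left(s \right)} = 0$
$Z = -4$
$w{\left(A \right)} = -15 + A$ ($w{\left(A \right)} = -3 + \left(\left(-4\right) 3 + A\right) = -3 + \left(-12 + A\right) = -15 + A$)
$\left(c{\left(b{\left(-7 \right)} \right)} + 2110\right) \left(-3834 + w{\left(-18 \right)}\right) = \left(0 + 2110\right) \left(-3834 - 33\right) = 2110 \left(-3834 - 33\right) = 2110 \left(-3867\right) = -8159370$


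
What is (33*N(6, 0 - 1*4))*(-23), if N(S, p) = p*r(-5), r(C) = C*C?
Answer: 75900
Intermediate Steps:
r(C) = C²
N(S, p) = 25*p (N(S, p) = p*(-5)² = p*25 = 25*p)
(33*N(6, 0 - 1*4))*(-23) = (33*(25*(0 - 1*4)))*(-23) = (33*(25*(0 - 4)))*(-23) = (33*(25*(-4)))*(-23) = (33*(-100))*(-23) = -3300*(-23) = 75900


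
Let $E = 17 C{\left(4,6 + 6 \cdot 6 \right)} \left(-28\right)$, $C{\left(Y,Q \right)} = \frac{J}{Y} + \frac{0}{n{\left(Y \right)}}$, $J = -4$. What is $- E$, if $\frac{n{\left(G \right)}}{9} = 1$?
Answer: $-476$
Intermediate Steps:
$n{\left(G \right)} = 9$ ($n{\left(G \right)} = 9 \cdot 1 = 9$)
$C{\left(Y,Q \right)} = - \frac{4}{Y}$ ($C{\left(Y,Q \right)} = - \frac{4}{Y} + \frac{0}{9} = - \frac{4}{Y} + 0 \cdot \frac{1}{9} = - \frac{4}{Y} + 0 = - \frac{4}{Y}$)
$E = 476$ ($E = 17 \left(- \frac{4}{4}\right) \left(-28\right) = 17 \left(\left(-4\right) \frac{1}{4}\right) \left(-28\right) = 17 \left(-1\right) \left(-28\right) = \left(-17\right) \left(-28\right) = 476$)
$- E = \left(-1\right) 476 = -476$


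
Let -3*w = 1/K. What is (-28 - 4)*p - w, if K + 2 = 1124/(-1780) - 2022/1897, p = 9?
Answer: -2697541093/9363531 ≈ -288.09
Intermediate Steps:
K = -3121177/844165 (K = -2 + (1124/(-1780) - 2022/1897) = -2 + (1124*(-1/1780) - 2022*1/1897) = -2 + (-281/445 - 2022/1897) = -2 - 1432847/844165 = -3121177/844165 ≈ -3.6974)
w = 844165/9363531 (w = -1/(3*(-3121177/844165)) = -1/3*(-844165/3121177) = 844165/9363531 ≈ 0.090155)
(-28 - 4)*p - w = (-28 - 4)*9 - 1*844165/9363531 = -32*9 - 844165/9363531 = -288 - 844165/9363531 = -2697541093/9363531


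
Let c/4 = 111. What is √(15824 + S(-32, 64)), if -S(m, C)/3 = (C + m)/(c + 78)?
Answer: 4*√7485654/87 ≈ 125.79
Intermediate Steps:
c = 444 (c = 4*111 = 444)
S(m, C) = -C/174 - m/174 (S(m, C) = -3*(C + m)/(444 + 78) = -3*(C + m)/522 = -3*(C/522 + m/522) = -C/174 - m/174)
√(15824 + S(-32, 64)) = √(15824 + (-1/174*64 - 1/174*(-32))) = √(15824 + (-32/87 + 16/87)) = √(15824 - 16/87) = √(1376672/87) = 4*√7485654/87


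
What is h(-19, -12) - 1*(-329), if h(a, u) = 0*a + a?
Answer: 310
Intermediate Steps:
h(a, u) = a (h(a, u) = 0 + a = a)
h(-19, -12) - 1*(-329) = -19 - 1*(-329) = -19 + 329 = 310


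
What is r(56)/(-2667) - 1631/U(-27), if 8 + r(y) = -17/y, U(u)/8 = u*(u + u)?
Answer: -9923723/72585072 ≈ -0.13672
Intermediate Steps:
U(u) = 16*u² (U(u) = 8*(u*(u + u)) = 8*(u*(2*u)) = 8*(2*u²) = 16*u²)
r(y) = -8 - 17/y
r(56)/(-2667) - 1631/U(-27) = (-8 - 17/56)/(-2667) - 1631/(16*(-27)²) = (-8 - 17*1/56)*(-1/2667) - 1631/(16*729) = (-8 - 17/56)*(-1/2667) - 1631/11664 = -465/56*(-1/2667) - 1631*1/11664 = 155/49784 - 1631/11664 = -9923723/72585072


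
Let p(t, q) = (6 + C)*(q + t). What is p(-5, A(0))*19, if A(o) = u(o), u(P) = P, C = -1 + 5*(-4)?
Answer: 1425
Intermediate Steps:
C = -21 (C = -1 - 20 = -21)
A(o) = o
p(t, q) = -15*q - 15*t (p(t, q) = (6 - 21)*(q + t) = -15*(q + t) = -15*q - 15*t)
p(-5, A(0))*19 = (-15*0 - 15*(-5))*19 = (0 + 75)*19 = 75*19 = 1425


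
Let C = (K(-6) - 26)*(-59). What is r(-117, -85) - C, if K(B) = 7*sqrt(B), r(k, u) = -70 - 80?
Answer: -1684 + 413*I*sqrt(6) ≈ -1684.0 + 1011.6*I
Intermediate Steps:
r(k, u) = -150
C = 1534 - 413*I*sqrt(6) (C = (7*sqrt(-6) - 26)*(-59) = (7*(I*sqrt(6)) - 26)*(-59) = (7*I*sqrt(6) - 26)*(-59) = (-26 + 7*I*sqrt(6))*(-59) = 1534 - 413*I*sqrt(6) ≈ 1534.0 - 1011.6*I)
r(-117, -85) - C = -150 - (1534 - 413*I*sqrt(6)) = -150 + (-1534 + 413*I*sqrt(6)) = -1684 + 413*I*sqrt(6)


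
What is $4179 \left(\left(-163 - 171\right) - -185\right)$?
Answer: $-622671$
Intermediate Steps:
$4179 \left(\left(-163 - 171\right) - -185\right) = 4179 \left(-334 + 185\right) = 4179 \left(-149\right) = -622671$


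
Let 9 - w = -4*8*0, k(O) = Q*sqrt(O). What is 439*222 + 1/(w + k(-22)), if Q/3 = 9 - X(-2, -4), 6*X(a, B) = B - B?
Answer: 174547279/1791 - I*sqrt(22)/597 ≈ 97458.0 - 0.0078566*I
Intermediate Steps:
X(a, B) = 0 (X(a, B) = (B - B)/6 = (1/6)*0 = 0)
Q = 27 (Q = 3*(9 - 1*0) = 3*(9 + 0) = 3*9 = 27)
k(O) = 27*sqrt(O)
w = 9 (w = 9 - (-4*8)*0 = 9 - (-32)*0 = 9 - 1*0 = 9 + 0 = 9)
439*222 + 1/(w + k(-22)) = 439*222 + 1/(9 + 27*sqrt(-22)) = 97458 + 1/(9 + 27*(I*sqrt(22))) = 97458 + 1/(9 + 27*I*sqrt(22))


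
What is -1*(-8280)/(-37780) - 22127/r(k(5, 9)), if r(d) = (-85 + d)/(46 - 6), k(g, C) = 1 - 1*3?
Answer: 57651038/5667 ≈ 10173.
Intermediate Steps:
k(g, C) = -2 (k(g, C) = 1 - 3 = -2)
r(d) = -17/8 + d/40 (r(d) = (-85 + d)/40 = (-85 + d)*(1/40) = -17/8 + d/40)
-1*(-8280)/(-37780) - 22127/r(k(5, 9)) = -1*(-8280)/(-37780) - 22127/(-17/8 + (1/40)*(-2)) = 8280*(-1/37780) - 22127/(-17/8 - 1/20) = -414/1889 - 22127/(-87/40) = -414/1889 - 22127*(-40/87) = -414/1889 + 30520/3 = 57651038/5667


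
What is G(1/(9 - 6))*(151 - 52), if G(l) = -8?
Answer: -792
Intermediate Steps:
G(1/(9 - 6))*(151 - 52) = -8*(151 - 52) = -8*99 = -792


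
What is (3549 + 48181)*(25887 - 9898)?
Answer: 827110970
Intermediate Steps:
(3549 + 48181)*(25887 - 9898) = 51730*15989 = 827110970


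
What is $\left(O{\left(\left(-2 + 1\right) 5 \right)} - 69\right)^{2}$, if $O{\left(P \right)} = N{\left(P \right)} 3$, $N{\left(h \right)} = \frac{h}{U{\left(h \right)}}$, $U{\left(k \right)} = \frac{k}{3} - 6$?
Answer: $\frac{2377764}{529} \approx 4494.8$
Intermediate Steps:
$U{\left(k \right)} = -6 + \frac{k}{3}$ ($U{\left(k \right)} = k \frac{1}{3} - 6 = \frac{k}{3} - 6 = -6 + \frac{k}{3}$)
$N{\left(h \right)} = \frac{h}{-6 + \frac{h}{3}}$
$O{\left(P \right)} = \frac{9 P}{-18 + P}$ ($O{\left(P \right)} = \frac{3 P}{-18 + P} 3 = \frac{9 P}{-18 + P}$)
$\left(O{\left(\left(-2 + 1\right) 5 \right)} - 69\right)^{2} = \left(\frac{9 \left(-2 + 1\right) 5}{-18 + \left(-2 + 1\right) 5} - 69\right)^{2} = \left(\frac{9 \left(\left(-1\right) 5\right)}{-18 - 5} - 69\right)^{2} = \left(9 \left(-5\right) \frac{1}{-18 - 5} - 69\right)^{2} = \left(9 \left(-5\right) \frac{1}{-23} - 69\right)^{2} = \left(9 \left(-5\right) \left(- \frac{1}{23}\right) - 69\right)^{2} = \left(\frac{45}{23} - 69\right)^{2} = \left(- \frac{1542}{23}\right)^{2} = \frac{2377764}{529}$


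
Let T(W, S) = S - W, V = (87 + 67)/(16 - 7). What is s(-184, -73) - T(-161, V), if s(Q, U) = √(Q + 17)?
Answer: -1603/9 + I*√167 ≈ -178.11 + 12.923*I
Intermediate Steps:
s(Q, U) = √(17 + Q)
V = 154/9 ≈ 17.111
s(-184, -73) - T(-161, V) = √(17 - 184) - (154/9 - 1*(-161)) = √(-167) - (154/9 + 161) = I*√167 - 1*1603/9 = I*√167 - 1603/9 = -1603/9 + I*√167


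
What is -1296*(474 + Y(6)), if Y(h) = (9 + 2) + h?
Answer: -636336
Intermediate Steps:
Y(h) = 11 + h
-1296*(474 + Y(6)) = -1296*(474 + (11 + 6)) = -1296*(474 + 17) = -1296*491 = -636336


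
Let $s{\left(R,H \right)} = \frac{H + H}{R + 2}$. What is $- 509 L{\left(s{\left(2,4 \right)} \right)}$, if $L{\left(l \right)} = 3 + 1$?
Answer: $-2036$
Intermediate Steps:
$s{\left(R,H \right)} = \frac{2 H}{2 + R}$
$L{\left(l \right)} = 4$
$- 509 L{\left(s{\left(2,4 \right)} \right)} = \left(-509\right) 4 = -2036$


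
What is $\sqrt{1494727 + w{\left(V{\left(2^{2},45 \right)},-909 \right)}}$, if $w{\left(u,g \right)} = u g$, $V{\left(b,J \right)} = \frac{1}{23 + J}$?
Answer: $\frac{\sqrt{1727888959}}{34} \approx 1222.6$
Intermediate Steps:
$w{\left(u,g \right)} = g u$
$\sqrt{1494727 + w{\left(V{\left(2^{2},45 \right)},-909 \right)}} = \sqrt{1494727 - \frac{909}{23 + 45}} = \sqrt{1494727 - \frac{909}{68}} = \sqrt{\frac{101640527}{68}} = \frac{\sqrt{1727888959}}{34}$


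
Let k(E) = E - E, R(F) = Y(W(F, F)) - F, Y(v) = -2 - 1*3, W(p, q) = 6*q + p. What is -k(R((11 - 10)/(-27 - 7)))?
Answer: 0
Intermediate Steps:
W(p, q) = p + 6*q
Y(v) = -5 (Y(v) = -2 - 3 = -5)
R(F) = -5 - F
k(E) = 0
-k(R((11 - 10)/(-27 - 7))) = -1*0 = 0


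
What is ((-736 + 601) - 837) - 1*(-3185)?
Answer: 2213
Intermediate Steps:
((-736 + 601) - 837) - 1*(-3185) = (-135 - 837) + 3185 = -972 + 3185 = 2213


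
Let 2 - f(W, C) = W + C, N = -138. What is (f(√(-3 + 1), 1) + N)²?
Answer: (137 + I*√2)² ≈ 18767.0 + 387.5*I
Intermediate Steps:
f(W, C) = 2 - C - W (f(W, C) = 2 - (W + C) = 2 - (C + W) = 2 + (-C - W) = 2 - C - W)
(f(√(-3 + 1), 1) + N)² = ((2 - 1*1 - √(-3 + 1)) - 138)² = ((2 - 1 - √(-2)) - 138)² = ((2 - 1 - I*√2) - 138)² = ((1 - I*√2) - 138)² = (-137 - I*√2)²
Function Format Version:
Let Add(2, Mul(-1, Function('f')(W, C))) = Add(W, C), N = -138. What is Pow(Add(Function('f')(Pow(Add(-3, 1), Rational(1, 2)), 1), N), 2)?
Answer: Pow(Add(137, Mul(I, Pow(2, Rational(1, 2)))), 2) ≈ Add(18767., Mul(387.5, I))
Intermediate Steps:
Function('f')(W, C) = Add(2, Mul(-1, C), Mul(-1, W)) (Function('f')(W, C) = Add(2, Mul(-1, Add(W, C))) = Add(2, Mul(-1, Add(C, W))) = Add(2, Add(Mul(-1, C), Mul(-1, W))) = Add(2, Mul(-1, C), Mul(-1, W)))
Pow(Add(Function('f')(Pow(Add(-3, 1), Rational(1, 2)), 1), N), 2) = Pow(Add(Add(2, Mul(-1, 1), Mul(-1, Pow(Add(-3, 1), Rational(1, 2)))), -138), 2) = Pow(Add(Add(2, -1, Mul(-1, Pow(-2, Rational(1, 2)))), -138), 2) = Pow(Add(Add(2, -1, Mul(-1, Mul(I, Pow(2, Rational(1, 2))))), -138), 2) = Pow(Add(Add(2, -1, Mul(-1, I, Pow(2, Rational(1, 2)))), -138), 2) = Pow(Add(Add(1, Mul(-1, I, Pow(2, Rational(1, 2)))), -138), 2) = Pow(Add(-137, Mul(-1, I, Pow(2, Rational(1, 2)))), 2)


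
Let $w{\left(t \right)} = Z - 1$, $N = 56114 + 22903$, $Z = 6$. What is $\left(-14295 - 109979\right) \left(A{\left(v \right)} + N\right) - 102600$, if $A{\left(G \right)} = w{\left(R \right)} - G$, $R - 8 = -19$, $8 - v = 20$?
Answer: $-9821973916$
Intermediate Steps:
$v = -12$ ($v = 8 - 20 = -12$)
$R = -11$ ($R = 8 - 19 = -11$)
$N = 79017$
$w{\left(t \right)} = 5$ ($w{\left(t \right)} = 6 - 1 = 5$)
$A{\left(G \right)} = 5 - G$
$\left(-14295 - 109979\right) \left(A{\left(v \right)} + N\right) - 102600 = \left(-14295 - 109979\right) \left(\left(5 - -12\right) + 79017\right) - 102600 = - 124274 \left(\left(5 + 12\right) + 79017\right) - 102600 = - 124274 \left(17 + 79017\right) - 102600 = \left(-124274\right) 79034 - 102600 = -9821871316 - 102600 = -9821973916$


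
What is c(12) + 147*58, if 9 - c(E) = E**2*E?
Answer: 6807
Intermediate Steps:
c(E) = 9 - E**3 (c(E) = 9 - E**2*E = 9 - E**3)
c(12) + 147*58 = (9 - 1*12**3) + 147*58 = (9 - 1*1728) + 8526 = (9 - 1728) + 8526 = -1719 + 8526 = 6807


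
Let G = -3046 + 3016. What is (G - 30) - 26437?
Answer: -26497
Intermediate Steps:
G = -30
(G - 30) - 26437 = (-30 - 30) - 26437 = -60 - 26437 = -26497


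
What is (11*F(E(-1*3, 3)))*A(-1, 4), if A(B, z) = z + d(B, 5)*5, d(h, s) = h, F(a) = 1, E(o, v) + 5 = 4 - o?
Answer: -11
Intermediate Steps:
E(o, v) = -1 - o (E(o, v) = -5 + (4 - o) = -1 - o)
A(B, z) = z + 5*B (A(B, z) = z + B*5 = z + 5*B)
(11*F(E(-1*3, 3)))*A(-1, 4) = (11*1)*(4 + 5*(-1)) = 11*(4 - 5) = 11*(-1) = -11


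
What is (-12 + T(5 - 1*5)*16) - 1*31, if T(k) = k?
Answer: -43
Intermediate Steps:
(-12 + T(5 - 1*5)*16) - 1*31 = (-12 + (5 - 1*5)*16) - 1*31 = (-12 + (5 - 5)*16) - 31 = (-12 + 0*16) - 31 = (-12 + 0) - 31 = -12 - 31 = -43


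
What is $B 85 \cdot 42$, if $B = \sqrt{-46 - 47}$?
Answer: $3570 i \sqrt{93} \approx 34428.0 i$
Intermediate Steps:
$B = i \sqrt{93}$ ($B = \sqrt{-93} = i \sqrt{93} \approx 9.6436 i$)
$B 85 \cdot 42 = i \sqrt{93} \cdot 85 \cdot 42 = 85 i \sqrt{93} \cdot 42 = 3570 i \sqrt{93}$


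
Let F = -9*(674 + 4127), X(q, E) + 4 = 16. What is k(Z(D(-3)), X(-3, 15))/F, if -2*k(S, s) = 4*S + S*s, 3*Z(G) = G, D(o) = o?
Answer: -8/43209 ≈ -0.00018515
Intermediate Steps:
Z(G) = G/3
X(q, E) = 12 (X(q, E) = -4 + 16 = 12)
F = -43209 (F = -9*4801 = -43209)
k(S, s) = -2*S - S*s/2 (k(S, s) = -(4*S + S*s)/2 = -2*S - S*s/2)
k(Z(D(-3)), X(-3, 15))/F = -(1/3)*(-3)*(4 + 12)/2/(-43209) = -1/2*(-1)*16*(-1/43209) = 8*(-1/43209) = -8/43209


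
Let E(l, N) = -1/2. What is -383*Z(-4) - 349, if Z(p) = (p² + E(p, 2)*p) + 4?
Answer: -8775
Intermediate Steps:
E(l, N) = -½ (E(l, N) = -1*½ = -½)
Z(p) = 4 + p² - p/2 (Z(p) = (p² - p/2) + 4 = 4 + p² - p/2)
-383*Z(-4) - 349 = -383*(4 + (-4)² - ½*(-4)) - 349 = -383*(4 + 16 + 2) - 349 = -383*22 - 349 = -8426 - 349 = -8775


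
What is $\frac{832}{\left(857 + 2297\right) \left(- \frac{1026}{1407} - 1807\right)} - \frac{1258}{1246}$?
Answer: $- \frac{841107145517}{832963475575} \approx -1.0098$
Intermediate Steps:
$\frac{832}{\left(857 + 2297\right) \left(- \frac{1026}{1407} - 1807\right)} - \frac{1258}{1246} = \frac{832}{3154 \left(\left(-1026\right) \frac{1}{1407} - 1807\right)} - \frac{629}{623} = \frac{832}{3154 \left(- \frac{342}{469} - 1807\right)} - \frac{629}{623} = \frac{832}{3154 \left(- \frac{847825}{469}\right)} - \frac{629}{623} = \frac{832}{- \frac{2674040050}{469}} - \frac{629}{623} = 832 \left(- \frac{469}{2674040050}\right) - \frac{629}{623} = - \frac{195104}{1337020025} - \frac{629}{623} = - \frac{841107145517}{832963475575}$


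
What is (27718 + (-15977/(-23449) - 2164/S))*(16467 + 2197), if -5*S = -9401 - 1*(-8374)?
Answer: 12453945486974632/24082123 ≈ 5.1714e+8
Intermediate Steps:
S = 1027/5 (S = -(-9401 - 1*(-8374))/5 = -(-9401 + 8374)/5 = -⅕*(-1027) = 1027/5 ≈ 205.40)
(27718 + (-15977/(-23449) - 2164/S))*(16467 + 2197) = (27718 + (-15977/(-23449) - 2164/1027/5))*(16467 + 2197) = (27718 + (-15977*(-1/23449) - 2164*5/1027))*18664 = (27718 + (15977/23449 - 10820/1027))*18664 = (27718 - 237309801/24082123)*18664 = (667270975513/24082123)*18664 = 12453945486974632/24082123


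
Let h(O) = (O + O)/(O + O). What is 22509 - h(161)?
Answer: 22508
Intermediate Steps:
h(O) = 1 (h(O) = (2*O)/((2*O)) = (2*O)*(1/(2*O)) = 1)
22509 - h(161) = 22509 - 1*1 = 22509 - 1 = 22508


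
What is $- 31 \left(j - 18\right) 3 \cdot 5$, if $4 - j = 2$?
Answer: $7440$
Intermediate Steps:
$j = 2$ ($j = 4 - 2 = 2$)
$- 31 \left(j - 18\right) 3 \cdot 5 = - 31 \left(2 - 18\right) 3 \cdot 5 = \left(-31\right) \left(-16\right) 15 = 496 \cdot 15 = 7440$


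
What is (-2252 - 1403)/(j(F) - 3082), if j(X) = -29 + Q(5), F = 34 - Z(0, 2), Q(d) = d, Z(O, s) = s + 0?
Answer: 3655/3106 ≈ 1.1768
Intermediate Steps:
Z(O, s) = s
F = 32 (F = 34 - 1*2 = 34 - 2 = 32)
j(X) = -24 (j(X) = -29 + 5 = -24)
(-2252 - 1403)/(j(F) - 3082) = (-2252 - 1403)/(-24 - 3082) = -3655/(-3106) = -3655*(-1/3106) = 3655/3106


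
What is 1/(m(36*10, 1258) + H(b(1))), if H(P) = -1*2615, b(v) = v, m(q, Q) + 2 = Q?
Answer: -1/1359 ≈ -0.00073584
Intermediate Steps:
m(q, Q) = -2 + Q
H(P) = -2615
1/(m(36*10, 1258) + H(b(1))) = 1/((-2 + 1258) - 2615) = 1/(1256 - 2615) = 1/(-1359) = -1/1359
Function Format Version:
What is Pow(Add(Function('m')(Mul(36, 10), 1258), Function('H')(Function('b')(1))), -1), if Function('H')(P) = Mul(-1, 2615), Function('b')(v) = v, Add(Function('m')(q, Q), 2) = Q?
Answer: Rational(-1, 1359) ≈ -0.00073584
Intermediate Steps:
Function('m')(q, Q) = Add(-2, Q)
Function('H')(P) = -2615
Pow(Add(Function('m')(Mul(36, 10), 1258), Function('H')(Function('b')(1))), -1) = Pow(Add(Add(-2, 1258), -2615), -1) = Pow(Add(1256, -2615), -1) = Pow(-1359, -1) = Rational(-1, 1359)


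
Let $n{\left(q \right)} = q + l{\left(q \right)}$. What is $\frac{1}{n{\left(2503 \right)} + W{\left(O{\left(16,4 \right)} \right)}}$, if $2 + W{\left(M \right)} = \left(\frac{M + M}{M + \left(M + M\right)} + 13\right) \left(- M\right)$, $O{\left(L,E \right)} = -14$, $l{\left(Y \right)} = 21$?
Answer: $\frac{3}{8140} \approx 0.00036855$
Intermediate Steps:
$W{\left(M \right)} = -2 - \frac{41 M}{3}$ ($W{\left(M \right)} = -2 + \left(\frac{M + M}{M + \left(M + M\right)} + 13\right) \left(- M\right) = -2 + \left(\frac{2 M}{M + 2 M} + 13\right) \left(- M\right) = -2 + \left(\frac{2 M}{3 M} + 13\right) \left(- M\right) = -2 + \left(2 M \frac{1}{3 M} + 13\right) \left(- M\right) = -2 + \left(\frac{2}{3} + 13\right) \left(- M\right) = -2 + \frac{41 \left(- M\right)}{3} = -2 - \frac{41 M}{3}$)
$n{\left(q \right)} = 21 + q$ ($n{\left(q \right)} = q + 21 = 21 + q$)
$\frac{1}{n{\left(2503 \right)} + W{\left(O{\left(16,4 \right)} \right)}} = \frac{1}{\left(21 + 2503\right) - - \frac{568}{3}} = \frac{1}{2524 + \left(-2 + \frac{574}{3}\right)} = \frac{1}{2524 + \frac{568}{3}} = \frac{1}{\frac{8140}{3}} = \frac{3}{8140}$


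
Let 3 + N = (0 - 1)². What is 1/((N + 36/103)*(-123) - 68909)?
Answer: -103/7076717 ≈ -1.4555e-5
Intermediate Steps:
N = -2 (N = -3 + (0 - 1)² = -3 + (-1)² = -3 + 1 = -2)
1/((N + 36/103)*(-123) - 68909) = 1/((-2 + 36/103)*(-123) - 68909) = 1/(-170/103*(-123) - 68909) = 1/(20910/103 - 68909) = 1/(-7076717/103) = -103/7076717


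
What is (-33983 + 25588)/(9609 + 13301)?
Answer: -1679/4582 ≈ -0.36643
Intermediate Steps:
(-33983 + 25588)/(9609 + 13301) = -8395/22910 = -8395*1/22910 = -1679/4582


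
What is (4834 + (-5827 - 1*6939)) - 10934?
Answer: -18866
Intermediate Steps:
(4834 + (-5827 - 1*6939)) - 10934 = (4834 + (-5827 - 6939)) - 10934 = (4834 - 12766) - 10934 = -7932 - 10934 = -18866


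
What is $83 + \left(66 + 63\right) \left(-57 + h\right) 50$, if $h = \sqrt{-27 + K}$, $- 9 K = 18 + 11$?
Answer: $-367567 + 8600 i \sqrt{17} \approx -3.6757 \cdot 10^{5} + 35459.0 i$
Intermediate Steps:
$K = - \frac{29}{9}$ ($K = - \frac{18 + 11}{9} = \left(- \frac{1}{9}\right) 29 = - \frac{29}{9} \approx -3.2222$)
$h = \frac{4 i \sqrt{17}}{3}$ ($h = \sqrt{-27 - \frac{29}{9}} = \sqrt{- \frac{272}{9}} = \frac{4 i \sqrt{17}}{3} \approx 5.4975 i$)
$83 + \left(66 + 63\right) \left(-57 + h\right) 50 = 83 + \left(66 + 63\right) \left(-57 + \frac{4 i \sqrt{17}}{3}\right) 50 = 83 + 129 \left(-57 + \frac{4 i \sqrt{17}}{3}\right) 50 = 83 + \left(-7353 + 172 i \sqrt{17}\right) 50 = 83 - \left(367650 - 8600 i \sqrt{17}\right) = -367567 + 8600 i \sqrt{17}$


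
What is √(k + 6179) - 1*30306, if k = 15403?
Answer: -30306 + 3*√2398 ≈ -30159.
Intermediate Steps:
√(k + 6179) - 1*30306 = √(15403 + 6179) - 1*30306 = √21582 - 30306 = 3*√2398 - 30306 = -30306 + 3*√2398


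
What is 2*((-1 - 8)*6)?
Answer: -108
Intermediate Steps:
2*((-1 - 8)*6) = 2*(-9*6) = 2*(-54) = -108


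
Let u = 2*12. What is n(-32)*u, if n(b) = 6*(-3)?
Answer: -432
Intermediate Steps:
n(b) = -18
u = 24
n(-32)*u = -18*24 = -432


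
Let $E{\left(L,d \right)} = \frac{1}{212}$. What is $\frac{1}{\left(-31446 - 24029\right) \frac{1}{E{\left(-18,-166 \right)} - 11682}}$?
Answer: $\frac{2476583}{11760700} \approx 0.21058$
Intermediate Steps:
$E{\left(L,d \right)} = \frac{1}{212}$
$\frac{1}{\left(-31446 - 24029\right) \frac{1}{E{\left(-18,-166 \right)} - 11682}} = \frac{1}{\left(-31446 - 24029\right) \frac{1}{\frac{1}{212} - 11682}} = \frac{1}{\left(-55475\right) \frac{1}{- \frac{2476583}{212}}} = \frac{1}{\left(-55475\right) \left(- \frac{212}{2476583}\right)} = \frac{1}{\frac{11760700}{2476583}} = \frac{2476583}{11760700}$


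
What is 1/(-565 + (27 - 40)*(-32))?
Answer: -1/149 ≈ -0.0067114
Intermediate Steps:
1/(-565 + (27 - 40)*(-32)) = 1/(-565 - 13*(-32)) = 1/(-565 + 416) = 1/(-149) = -1/149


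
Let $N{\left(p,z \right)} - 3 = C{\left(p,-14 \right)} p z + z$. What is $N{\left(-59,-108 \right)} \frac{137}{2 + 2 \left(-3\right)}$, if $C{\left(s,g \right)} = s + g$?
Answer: $\frac{63740757}{4} \approx 1.5935 \cdot 10^{7}$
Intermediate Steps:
$C{\left(s,g \right)} = g + s$
$N{\left(p,z \right)} = 3 + z + p z \left(-14 + p\right)$ ($N{\left(p,z \right)} = 3 + \left(\left(-14 + p\right) p z + z\right) = 3 + \left(p \left(-14 + p\right) z + z\right) = 3 + \left(p z \left(-14 + p\right) + z\right) = 3 + \left(z + p z \left(-14 + p\right)\right) = 3 + z + p z \left(-14 + p\right)$)
$N{\left(-59,-108 \right)} \frac{137}{2 + 2 \left(-3\right)} = \left(3 - 108 - - 6372 \left(-14 - 59\right)\right) \frac{137}{2 + 2 \left(-3\right)} = \left(3 - 108 - \left(-6372\right) \left(-73\right)\right) \frac{137}{2 - 6} = \left(3 - 108 - 465156\right) \frac{137}{-4} = - 465261 \cdot 137 \left(- \frac{1}{4}\right) = \left(-465261\right) \left(- \frac{137}{4}\right) = \frac{63740757}{4}$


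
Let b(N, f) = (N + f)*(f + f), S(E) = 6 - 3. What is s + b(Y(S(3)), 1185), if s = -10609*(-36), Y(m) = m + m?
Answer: 3204594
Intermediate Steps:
S(E) = 3
Y(m) = 2*m
s = 381924
b(N, f) = 2*f*(N + f) (b(N, f) = (N + f)*(2*f) = 2*f*(N + f))
s + b(Y(S(3)), 1185) = 381924 + 2*1185*(2*3 + 1185) = 381924 + 2*1185*(6 + 1185) = 381924 + 2*1185*1191 = 381924 + 2822670 = 3204594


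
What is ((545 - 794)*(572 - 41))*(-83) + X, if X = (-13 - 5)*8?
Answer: 10974033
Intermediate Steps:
X = -144 (X = -18*8 = -144)
((545 - 794)*(572 - 41))*(-83) + X = ((545 - 794)*(572 - 41))*(-83) - 144 = -249*531*(-83) - 144 = -132219*(-83) - 144 = 10974177 - 144 = 10974033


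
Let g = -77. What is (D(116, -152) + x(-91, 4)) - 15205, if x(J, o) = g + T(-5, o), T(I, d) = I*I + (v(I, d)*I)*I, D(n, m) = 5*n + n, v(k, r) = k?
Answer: -14686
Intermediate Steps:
D(n, m) = 6*n
T(I, d) = I² + I³ (T(I, d) = I*I + (I*I)*I = I² + I²*I = I² + I³)
x(J, o) = -177 (x(J, o) = -77 + (-5)²*(1 - 5) = -77 + 25*(-4) = -77 - 100 = -177)
(D(116, -152) + x(-91, 4)) - 15205 = (6*116 - 177) - 15205 = (696 - 177) - 15205 = 519 - 15205 = -14686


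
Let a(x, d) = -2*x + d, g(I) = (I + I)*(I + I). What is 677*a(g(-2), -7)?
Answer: -26403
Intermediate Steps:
g(I) = 4*I² (g(I) = (2*I)*(2*I) = 4*I²)
a(x, d) = d - 2*x
677*a(g(-2), -7) = 677*(-7 - 8*(-2)²) = 677*(-7 - 8*4) = 677*(-7 - 2*16) = 677*(-7 - 32) = 677*(-39) = -26403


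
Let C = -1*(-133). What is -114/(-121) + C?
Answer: 16207/121 ≈ 133.94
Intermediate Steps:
C = 133
-114/(-121) + C = -114/(-121) + 133 = -1/121*(-114) + 133 = 114/121 + 133 = 16207/121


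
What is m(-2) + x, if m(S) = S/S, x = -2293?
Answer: -2292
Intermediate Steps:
m(S) = 1
m(-2) + x = 1 - 2293 = -2292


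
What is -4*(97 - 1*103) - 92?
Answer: -68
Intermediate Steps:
-4*(97 - 1*103) - 92 = -4*(97 - 103) - 92 = -4*(-6) - 92 = 24 - 92 = -68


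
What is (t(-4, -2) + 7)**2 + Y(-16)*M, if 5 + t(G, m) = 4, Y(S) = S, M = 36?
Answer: -540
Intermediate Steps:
t(G, m) = -1 (t(G, m) = -5 + 4 = -1)
(t(-4, -2) + 7)**2 + Y(-16)*M = (-1 + 7)**2 - 16*36 = 6**2 - 576 = 36 - 576 = -540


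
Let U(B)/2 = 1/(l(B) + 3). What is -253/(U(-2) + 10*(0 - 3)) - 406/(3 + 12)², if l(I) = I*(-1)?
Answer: 224537/33300 ≈ 6.7429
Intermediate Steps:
l(I) = -I
U(B) = 2/(3 - B) (U(B) = 2/(-B + 3) = 2/(3 - B))
-253/(U(-2) + 10*(0 - 3)) - 406/(3 + 12)² = -253/(-2/(-3 - 2) + 10*(0 - 3)) - 406/(3 + 12)² = -253/(-2/(-5) + 10*(-3)) - 406/(15²) = -253/(-2*(-⅕) - 30) - 406/225 = -253/(⅖ - 30) - 406*1/225 = -253/(-148/5) - 406/225 = -253*(-5/148) - 406/225 = 1265/148 - 406/225 = 224537/33300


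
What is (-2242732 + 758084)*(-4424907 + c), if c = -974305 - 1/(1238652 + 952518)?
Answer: 8782131899266427284/1095585 ≈ 8.0159e+12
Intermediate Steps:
c = -2134867886851/2191170 (c = -974305 - 1/2191170 = -2134867886851/2191170 ≈ -9.7431e+5)
(-2242732 + 758084)*(-4424907 + c) = (-2242732 + 758084)*(-4424907 - 2134867886851/2191170) = -1484648*(-11830591358041/2191170) = 8782131899266427284/1095585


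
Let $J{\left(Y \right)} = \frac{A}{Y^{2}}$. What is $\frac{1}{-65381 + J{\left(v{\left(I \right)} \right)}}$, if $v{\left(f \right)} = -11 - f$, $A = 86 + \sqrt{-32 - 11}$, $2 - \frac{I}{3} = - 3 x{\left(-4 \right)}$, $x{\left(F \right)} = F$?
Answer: $- \frac{8520486255}{557075882027068} - \frac{361 i \sqrt{43}}{557075882027068} \approx -1.5295 \cdot 10^{-5} - 4.2494 \cdot 10^{-12} i$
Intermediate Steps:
$I = -30$ ($I = 6 - 3 \left(\left(-3\right) \left(-4\right)\right) = 6 - 36 = -30$)
$A = 86 + i \sqrt{43}$ ($A = 86 + \sqrt{-43} = 86 + i \sqrt{43} \approx 86.0 + 6.5574 i$)
$J{\left(Y \right)} = \frac{86 + i \sqrt{43}}{Y^{2}}$
$\frac{1}{-65381 + J{\left(v{\left(I \right)} \right)}} = \frac{1}{-65381 + \frac{86 + i \sqrt{43}}{\left(-11 - -30\right)^{2}}} = \frac{1}{-65381 + \frac{86 + i \sqrt{43}}{\left(-11 + 30\right)^{2}}} = \frac{1}{-65381 + \frac{86 + i \sqrt{43}}{361}} = \frac{1}{-65381 + \left(\frac{86}{361} + \frac{i \sqrt{43}}{361}\right)} = \frac{1}{- \frac{23602455}{361} + \frac{i \sqrt{43}}{361}}$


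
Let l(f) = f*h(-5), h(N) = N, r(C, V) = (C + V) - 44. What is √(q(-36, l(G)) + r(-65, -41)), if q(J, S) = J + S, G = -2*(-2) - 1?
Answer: I*√201 ≈ 14.177*I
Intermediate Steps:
r(C, V) = -44 + C + V
G = 3 (G = 4 - 1 = 3)
l(f) = -5*f (l(f) = f*(-5) = -5*f)
√(q(-36, l(G)) + r(-65, -41)) = √((-36 - 5*3) + (-44 - 65 - 41)) = √((-36 - 15) - 150) = √(-51 - 150) = √(-201) = I*√201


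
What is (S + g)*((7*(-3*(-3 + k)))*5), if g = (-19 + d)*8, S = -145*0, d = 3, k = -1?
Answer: -53760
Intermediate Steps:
S = 0
g = -128 (g = (-19 + 3)*8 = -16*8 = -128)
(S + g)*((7*(-3*(-3 + k)))*5) = (0 - 128)*((7*(-3*(-3 - 1)))*5) = -128*7*(-3*(-4))*5 = -128*7*12*5 = -10752*5 = -128*420 = -53760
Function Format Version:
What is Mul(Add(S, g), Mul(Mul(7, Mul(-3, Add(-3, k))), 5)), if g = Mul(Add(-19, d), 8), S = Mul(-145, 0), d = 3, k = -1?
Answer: -53760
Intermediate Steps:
S = 0
g = -128 (g = Mul(Add(-19, 3), 8) = Mul(-16, 8) = -128)
Mul(Add(S, g), Mul(Mul(7, Mul(-3, Add(-3, k))), 5)) = Mul(Add(0, -128), Mul(Mul(7, Mul(-3, Add(-3, -1))), 5)) = Mul(-128, Mul(Mul(7, Mul(-3, -4)), 5)) = Mul(-128, Mul(Mul(7, 12), 5)) = Mul(-128, Mul(84, 5)) = Mul(-128, 420) = -53760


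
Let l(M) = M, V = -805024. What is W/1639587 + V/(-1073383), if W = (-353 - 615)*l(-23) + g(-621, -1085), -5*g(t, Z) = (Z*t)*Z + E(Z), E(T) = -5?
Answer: 158284577887718/1759904812821 ≈ 89.939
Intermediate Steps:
g(t, Z) = 1 - t*Z²/5 (g(t, Z) = -((Z*t)*Z - 5)/5 = -(t*Z² - 5)/5 = -(-5 + t*Z²)/5 = 1 - t*Z²/5)
W = 146233610 (W = (-353 - 615)*(-23) + (1 - ⅕*(-621)*(-1085)²) = -968*(-23) + (1 - ⅕*(-621)*1177225) = 22264 + (1 + 146211345) = 22264 + 146211346 = 146233610)
W/1639587 + V/(-1073383) = 146233610/1639587 - 805024/(-1073383) = 146233610*(1/1639587) - 805024*(-1/1073383) = 146233610/1639587 + 805024/1073383 = 158284577887718/1759904812821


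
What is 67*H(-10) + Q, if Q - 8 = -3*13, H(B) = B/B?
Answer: 36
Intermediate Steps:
H(B) = 1
Q = -31 (Q = 8 - 3*13 = 8 - 39 = -31)
67*H(-10) + Q = 67*1 - 31 = 67 - 31 = 36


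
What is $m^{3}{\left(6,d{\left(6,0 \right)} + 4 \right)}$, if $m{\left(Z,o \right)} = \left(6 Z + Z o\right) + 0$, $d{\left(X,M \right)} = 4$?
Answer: $592704$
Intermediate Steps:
$m{\left(Z,o \right)} = 6 Z + Z o$
$m^{3}{\left(6,d{\left(6,0 \right)} + 4 \right)} = \left(6 \left(6 + \left(4 + 4\right)\right)\right)^{3} = \left(6 \left(6 + 8\right)\right)^{3} = \left(6 \cdot 14\right)^{3} = 84^{3} = 592704$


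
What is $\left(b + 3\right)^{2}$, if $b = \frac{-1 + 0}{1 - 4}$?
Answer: $\frac{100}{9} \approx 11.111$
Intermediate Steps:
$b = \frac{1}{3}$ ($b = - \frac{1}{-3} = \left(-1\right) \left(- \frac{1}{3}\right) = \frac{1}{3} \approx 0.33333$)
$\left(b + 3\right)^{2} = \left(\frac{1}{3} + 3\right)^{2} = \left(\frac{10}{3}\right)^{2} = \frac{100}{9}$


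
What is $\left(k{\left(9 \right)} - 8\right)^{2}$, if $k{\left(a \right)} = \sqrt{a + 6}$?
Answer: $\left(8 - \sqrt{15}\right)^{2} \approx 17.032$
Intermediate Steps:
$k{\left(a \right)} = \sqrt{6 + a}$
$\left(k{\left(9 \right)} - 8\right)^{2} = \left(\sqrt{6 + 9} - 8\right)^{2} = \left(\sqrt{15} - 8\right)^{2} = \left(-8 + \sqrt{15}\right)^{2}$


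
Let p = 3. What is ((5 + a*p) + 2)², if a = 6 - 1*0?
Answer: 625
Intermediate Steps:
a = 6 (a = 6 + 0 = 6)
((5 + a*p) + 2)² = ((5 + 6*3) + 2)² = ((5 + 18) + 2)² = (23 + 2)² = 25² = 625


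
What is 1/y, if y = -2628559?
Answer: -1/2628559 ≈ -3.8044e-7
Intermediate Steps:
1/y = 1/(-2628559) = -1/2628559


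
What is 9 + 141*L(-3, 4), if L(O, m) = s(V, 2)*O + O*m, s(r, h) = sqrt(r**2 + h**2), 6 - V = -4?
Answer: -1683 - 846*sqrt(26) ≈ -5996.8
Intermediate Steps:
V = 10 (V = 6 - 1*(-4) = 6 + 4 = 10)
s(r, h) = sqrt(h**2 + r**2)
L(O, m) = O*m + 2*O*sqrt(26) (L(O, m) = sqrt(2**2 + 10**2)*O + O*m = sqrt(4 + 100)*O + O*m = sqrt(104)*O + O*m = (2*sqrt(26))*O + O*m = 2*O*sqrt(26) + O*m = O*m + 2*O*sqrt(26))
9 + 141*L(-3, 4) = 9 + 141*(-3*(4 + 2*sqrt(26))) = 9 + 141*(-12 - 6*sqrt(26)) = 9 + (-1692 - 846*sqrt(26)) = -1683 - 846*sqrt(26)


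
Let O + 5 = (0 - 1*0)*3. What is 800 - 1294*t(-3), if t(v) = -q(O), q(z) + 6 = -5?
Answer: -13434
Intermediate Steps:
O = -5 (O = -5 + (0 - 1*0)*3 = -5 + (0 + 0)*3 = -5 + 0*3 = -5 + 0 = -5)
q(z) = -11 (q(z) = -6 - 5 = -11)
t(v) = 11 (t(v) = -1*(-11) = 11)
800 - 1294*t(-3) = 800 - 1294*11 = 800 - 14234 = -13434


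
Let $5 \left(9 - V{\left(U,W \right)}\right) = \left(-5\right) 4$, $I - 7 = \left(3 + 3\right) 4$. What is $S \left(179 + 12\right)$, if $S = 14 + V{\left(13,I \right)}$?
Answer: $5157$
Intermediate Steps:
$I = 31$ ($I = 7 + \left(3 + 3\right) 4 = 7 + 6 \cdot 4 = 7 + 24 = 31$)
$V{\left(U,W \right)} = 13$ ($V{\left(U,W \right)} = 9 - \frac{\left(-5\right) 4}{5} = 9 - -4 = 9 + 4 = 13$)
$S = 27$ ($S = 14 + 13 = 27$)
$S \left(179 + 12\right) = 27 \left(179 + 12\right) = 27 \cdot 191 = 5157$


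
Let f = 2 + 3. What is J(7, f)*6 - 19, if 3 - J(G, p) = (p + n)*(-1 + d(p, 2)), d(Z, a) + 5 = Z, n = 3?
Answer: 47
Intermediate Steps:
f = 5
d(Z, a) = -5 + Z
J(G, p) = 3 - (-6 + p)*(3 + p) (J(G, p) = 3 - (p + 3)*(-1 + (-5 + p)) = 3 - (3 + p)*(-6 + p) = 3 - (-6 + p)*(3 + p))
J(7, f)*6 - 19 = (21 - 1*5**2 + 3*5)*6 - 19 = (21 - 1*25 + 15)*6 - 19 = (21 - 25 + 15)*6 - 19 = 11*6 - 19 = 66 - 19 = 47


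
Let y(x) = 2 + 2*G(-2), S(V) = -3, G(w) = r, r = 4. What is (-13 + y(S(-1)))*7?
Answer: -21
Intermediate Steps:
G(w) = 4
y(x) = 10 (y(x) = 2 + 2*4 = 2 + 8 = 10)
(-13 + y(S(-1)))*7 = (-13 + 10)*7 = -3*7 = -21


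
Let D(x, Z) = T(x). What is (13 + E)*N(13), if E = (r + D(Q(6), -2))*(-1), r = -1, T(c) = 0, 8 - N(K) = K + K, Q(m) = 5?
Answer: -252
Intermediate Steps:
N(K) = 8 - 2*K (N(K) = 8 - (K + K) = 8 - 2*K)
D(x, Z) = 0
E = 1 (E = (-1 + 0)*(-1) = -1*(-1) = 1)
(13 + E)*N(13) = (13 + 1)*(8 - 2*13) = 14*(8 - 26) = 14*(-18) = -252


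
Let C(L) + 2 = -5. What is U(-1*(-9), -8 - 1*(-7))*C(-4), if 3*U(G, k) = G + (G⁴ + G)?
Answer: -15351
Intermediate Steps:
C(L) = -7 (C(L) = -2 - 5 = -7)
U(G, k) = G⁴/3 + 2*G/3 (U(G, k) = (G + (G⁴ + G))/3 = (G + (G + G⁴))/3 = (G⁴ + 2*G)/3 = G⁴/3 + 2*G/3)
U(-1*(-9), -8 - 1*(-7))*C(-4) = ((-1*(-9))*(2 + (-1*(-9))³)/3)*(-7) = ((⅓)*9*(2 + 9³))*(-7) = ((⅓)*9*(2 + 729))*(-7) = ((⅓)*9*731)*(-7) = 2193*(-7) = -15351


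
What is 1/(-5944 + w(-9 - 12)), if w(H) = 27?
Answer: -1/5917 ≈ -0.00016900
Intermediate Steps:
1/(-5944 + w(-9 - 12)) = 1/(-5944 + 27) = 1/(-5917) = -1/5917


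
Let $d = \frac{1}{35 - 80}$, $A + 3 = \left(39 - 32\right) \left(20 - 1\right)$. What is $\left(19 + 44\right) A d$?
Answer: $-182$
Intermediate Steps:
$A = 130$ ($A = -3 + \left(39 - 32\right) \left(20 - 1\right) = -3 + 7 \cdot 19 = -3 + 133 = 130$)
$d = - \frac{1}{45}$ ($d = \frac{1}{-45} = - \frac{1}{45} \approx -0.022222$)
$\left(19 + 44\right) A d = \left(19 + 44\right) 130 \left(- \frac{1}{45}\right) = 63 \cdot 130 \left(- \frac{1}{45}\right) = 8190 \left(- \frac{1}{45}\right) = -182$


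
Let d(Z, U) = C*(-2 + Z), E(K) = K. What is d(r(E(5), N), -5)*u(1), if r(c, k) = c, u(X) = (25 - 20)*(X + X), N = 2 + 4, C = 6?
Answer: 180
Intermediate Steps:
N = 6
u(X) = 10*X (u(X) = 5*(2*X) = 10*X)
d(Z, U) = -12 + 6*Z (d(Z, U) = 6*(-2 + Z) = -12 + 6*Z)
d(r(E(5), N), -5)*u(1) = (-12 + 6*5)*(10*1) = (-12 + 30)*10 = 18*10 = 180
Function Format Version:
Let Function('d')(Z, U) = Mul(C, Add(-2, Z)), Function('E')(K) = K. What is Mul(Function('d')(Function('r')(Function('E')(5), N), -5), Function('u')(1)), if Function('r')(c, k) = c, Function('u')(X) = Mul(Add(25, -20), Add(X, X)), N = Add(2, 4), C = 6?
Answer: 180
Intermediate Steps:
N = 6
Function('u')(X) = Mul(10, X) (Function('u')(X) = Mul(5, Mul(2, X)) = Mul(10, X))
Function('d')(Z, U) = Add(-12, Mul(6, Z)) (Function('d')(Z, U) = Mul(6, Add(-2, Z)) = Add(-12, Mul(6, Z)))
Mul(Function('d')(Function('r')(Function('E')(5), N), -5), Function('u')(1)) = Mul(Add(-12, Mul(6, 5)), Mul(10, 1)) = Mul(Add(-12, 30), 10) = Mul(18, 10) = 180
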